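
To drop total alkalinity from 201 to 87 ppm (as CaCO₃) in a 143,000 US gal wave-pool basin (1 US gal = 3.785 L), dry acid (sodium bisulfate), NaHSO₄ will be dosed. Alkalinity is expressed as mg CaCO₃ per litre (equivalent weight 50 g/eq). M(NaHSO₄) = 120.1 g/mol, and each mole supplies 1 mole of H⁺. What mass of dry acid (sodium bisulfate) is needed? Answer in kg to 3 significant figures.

Volume: 143,000 US gal × 3.785 L/gal = 541,255 L.
Alkalinity to neutralize: (201 − 87) = 114 mg/L as CaCO₃ × 541,255 L = 61,700 g as CaCO₃.
Equivalents of H⁺ required: 61,700 ÷ 50 g/eq = 1234 eq = 1234 mol NaHSO₄.
Mass of NaHSO₄: 1234 × 120.1 = 148,200 g.

148 kg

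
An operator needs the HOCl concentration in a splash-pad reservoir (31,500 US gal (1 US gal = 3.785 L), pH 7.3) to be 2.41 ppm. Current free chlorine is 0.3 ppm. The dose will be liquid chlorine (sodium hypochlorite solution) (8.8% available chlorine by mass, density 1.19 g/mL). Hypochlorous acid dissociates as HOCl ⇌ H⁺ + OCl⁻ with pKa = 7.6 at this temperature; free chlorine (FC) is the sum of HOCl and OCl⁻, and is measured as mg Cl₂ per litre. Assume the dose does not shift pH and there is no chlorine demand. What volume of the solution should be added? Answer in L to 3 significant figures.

3.78 L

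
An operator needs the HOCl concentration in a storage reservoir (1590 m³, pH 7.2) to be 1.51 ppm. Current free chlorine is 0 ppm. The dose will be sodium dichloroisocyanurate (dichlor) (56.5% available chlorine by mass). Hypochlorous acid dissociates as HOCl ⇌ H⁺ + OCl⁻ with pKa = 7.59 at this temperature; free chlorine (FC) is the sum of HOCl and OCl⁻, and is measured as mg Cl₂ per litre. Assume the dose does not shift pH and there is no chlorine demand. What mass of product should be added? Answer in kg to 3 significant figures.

Volume: 1590 m³ = 1,590,000 L.
[OCl⁻]/[HOCl] = 10^(pH − pKa) = 10^(7.2 − 7.59) = 0.4074; fraction as HOCl = 1/(1 + 0.4074) = 0.7105.
Free chlorine required for 1.51 ppm HOCl: 1.51 / 0.7105 = 2.125 ppm.
FC to add: 2.125 − 0 = 2.125 mg/L as Cl₂.
Cl₂ equivalent: 2.125 mg/L × 1,590,000 L = 3379 g.
Product at 56.5% available Cl: 3379 / 0.565 = 5980 g.

5.98 kg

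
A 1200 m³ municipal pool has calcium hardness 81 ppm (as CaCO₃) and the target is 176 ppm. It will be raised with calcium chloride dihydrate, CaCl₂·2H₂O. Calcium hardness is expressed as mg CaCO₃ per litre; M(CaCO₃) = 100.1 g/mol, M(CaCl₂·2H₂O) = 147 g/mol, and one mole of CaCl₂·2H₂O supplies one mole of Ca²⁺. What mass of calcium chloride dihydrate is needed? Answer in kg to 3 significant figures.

Volume: 1200 m³ = 1,200,000 L.
Hardness to add: (176 − 81) = 95 mg/L as CaCO₃ × 1,200,000 L = 114,000 g as CaCO₃.
Moles of Ca²⁺ (1 mol Ca²⁺ ≡ 1 mol CaCO₃): 114,000 / 100.1 g/mol = 1139 mol.
Mass of CaCl₂·2H₂O: 1139 × 147 = 167,400 g.

167 kg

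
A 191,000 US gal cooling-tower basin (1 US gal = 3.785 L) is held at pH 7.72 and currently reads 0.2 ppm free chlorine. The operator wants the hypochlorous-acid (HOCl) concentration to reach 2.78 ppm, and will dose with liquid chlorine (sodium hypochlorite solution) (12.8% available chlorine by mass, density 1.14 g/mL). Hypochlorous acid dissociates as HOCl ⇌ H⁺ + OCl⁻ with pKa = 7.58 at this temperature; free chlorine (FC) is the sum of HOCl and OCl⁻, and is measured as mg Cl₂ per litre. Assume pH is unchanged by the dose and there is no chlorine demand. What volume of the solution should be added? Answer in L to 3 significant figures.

31.8 L

Volume: 191,000 US gal × 3.785 L/gal = 722,935 L.
[OCl⁻]/[HOCl] = 10^(pH − pKa) = 10^(7.72 − 7.58) = 1.38; fraction as HOCl = 1/(1 + 1.38) = 0.4201.
Free chlorine required for 2.78 ppm HOCl: 2.78 / 0.4201 = 6.617 ppm.
FC to add: 6.617 − 0.2 = 6.417 mg/L as Cl₂.
Cl₂ equivalent: 6.417 mg/L × 722,935 L = 4639 g.
Product at 12.8% available Cl: 4639 / 0.128 = 36,250 g.
Volume: 36,250 g ÷ 1.14 g/mL = 31,790 mL.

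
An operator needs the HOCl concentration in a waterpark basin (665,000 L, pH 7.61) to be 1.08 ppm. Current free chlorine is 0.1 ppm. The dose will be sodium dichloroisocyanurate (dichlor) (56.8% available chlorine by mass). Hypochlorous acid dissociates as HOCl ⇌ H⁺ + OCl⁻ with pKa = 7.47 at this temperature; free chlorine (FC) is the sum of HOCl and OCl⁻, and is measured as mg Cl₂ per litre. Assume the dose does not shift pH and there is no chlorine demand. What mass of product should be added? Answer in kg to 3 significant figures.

[OCl⁻]/[HOCl] = 10^(pH − pKa) = 10^(7.61 − 7.47) = 1.38; fraction as HOCl = 1/(1 + 1.38) = 0.4201.
Free chlorine required for 1.08 ppm HOCl: 1.08 / 0.4201 = 2.571 ppm.
FC to add: 2.571 − 0.1 = 2.471 mg/L as Cl₂.
Cl₂ equivalent: 2.471 mg/L × 665,000 L = 1643 g.
Product at 56.8% available Cl: 1643 / 0.568 = 2893 g.

2.89 kg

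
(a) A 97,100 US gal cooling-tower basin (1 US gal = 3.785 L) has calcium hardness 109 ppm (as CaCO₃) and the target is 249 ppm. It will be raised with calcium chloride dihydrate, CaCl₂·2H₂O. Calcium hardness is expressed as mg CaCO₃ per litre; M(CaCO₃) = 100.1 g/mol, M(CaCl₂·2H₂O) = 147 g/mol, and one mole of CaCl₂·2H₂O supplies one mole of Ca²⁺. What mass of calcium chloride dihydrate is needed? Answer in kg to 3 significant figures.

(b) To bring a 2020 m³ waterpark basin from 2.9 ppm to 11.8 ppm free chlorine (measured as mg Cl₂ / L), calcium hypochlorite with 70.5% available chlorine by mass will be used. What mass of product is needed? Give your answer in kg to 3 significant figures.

(a) Volume: 97,100 US gal × 3.785 L/gal = 367,524 L.
(a) Hardness to add: (249 − 109) = 140 mg/L as CaCO₃ × 367,524 L = 51,450 g as CaCO₃.
(a) Moles of Ca²⁺ (1 mol Ca²⁺ ≡ 1 mol CaCO₃): 51,450 / 100.1 g/mol = 514 mol.
(a) Mass of CaCl₂·2H₂O: 514 × 147 = 75,560 g.

(b) Volume: 2020 m³ = 2,020,000 L.
(b) Chlorine deficit: 11.8 − 2.9 = 8.9 ppm = 8.9 mg/L as Cl₂.
(b) Cl₂ equivalent needed: 8.9 mg/L × 2,020,000 L = 17,980,000 mg = 17,980 g.
(b) Product at 70.5% available chlorine: 17,980 / 0.705 = 25,500 g.

(a) 75.6 kg; (b) 25.5 kg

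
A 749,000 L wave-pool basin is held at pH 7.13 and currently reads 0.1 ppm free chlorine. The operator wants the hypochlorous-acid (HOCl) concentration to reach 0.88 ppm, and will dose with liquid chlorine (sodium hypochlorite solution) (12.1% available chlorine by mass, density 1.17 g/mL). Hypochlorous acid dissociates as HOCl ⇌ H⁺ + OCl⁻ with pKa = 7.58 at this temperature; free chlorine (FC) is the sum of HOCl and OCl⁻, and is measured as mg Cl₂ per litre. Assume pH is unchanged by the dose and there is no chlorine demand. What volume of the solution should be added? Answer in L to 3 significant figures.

5.78 L

[OCl⁻]/[HOCl] = 10^(pH − pKa) = 10^(7.13 − 7.58) = 0.3548; fraction as HOCl = 1/(1 + 0.3548) = 0.7381.
Free chlorine required for 0.88 ppm HOCl: 0.88 / 0.7381 = 1.192 ppm.
FC to add: 1.192 − 0.1 = 1.092 mg/L as Cl₂.
Cl₂ equivalent: 1.092 mg/L × 749,000 L = 818.1 g.
Product at 12.1% available Cl: 818.1 / 0.121 = 6761 g.
Volume: 6761 g ÷ 1.17 g/mL = 5779 mL.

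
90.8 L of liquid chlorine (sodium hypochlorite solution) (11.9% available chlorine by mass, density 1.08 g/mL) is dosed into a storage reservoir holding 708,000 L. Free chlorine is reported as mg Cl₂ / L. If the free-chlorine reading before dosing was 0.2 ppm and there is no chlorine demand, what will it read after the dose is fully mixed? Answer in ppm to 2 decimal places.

Mass of solution: 90.8 L × 1000 mL/L × 1.08 g/mL = 98,060 g.
Available chlorine delivered: 98,060 g × 0.119 = 11,670 g as Cl₂.
Concentration rise: 11,670 g / 708,000 L = 16.48 mg/L = 16.48 ppm.
Final FC: 0.2 + 16.48 = 16.68 ppm.

16.68 ppm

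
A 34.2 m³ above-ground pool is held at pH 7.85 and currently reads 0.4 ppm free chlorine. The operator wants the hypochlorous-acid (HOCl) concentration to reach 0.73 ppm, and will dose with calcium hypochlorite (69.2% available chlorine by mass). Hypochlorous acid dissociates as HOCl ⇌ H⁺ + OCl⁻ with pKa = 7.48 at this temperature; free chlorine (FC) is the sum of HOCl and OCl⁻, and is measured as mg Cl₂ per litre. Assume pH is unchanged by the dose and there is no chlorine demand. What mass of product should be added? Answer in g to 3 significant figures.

101 g

Volume: 34.2 m³ = 34,200 L.
[OCl⁻]/[HOCl] = 10^(pH − pKa) = 10^(7.85 − 7.48) = 2.344; fraction as HOCl = 1/(1 + 2.344) = 0.299.
Free chlorine required for 0.73 ppm HOCl: 0.73 / 0.299 = 2.441 ppm.
FC to add: 2.441 − 0.4 = 2.041 mg/L as Cl₂.
Cl₂ equivalent: 2.041 mg/L × 34,200 L = 69.81 g.
Product at 69.2% available Cl: 69.81 / 0.692 = 100.9 g.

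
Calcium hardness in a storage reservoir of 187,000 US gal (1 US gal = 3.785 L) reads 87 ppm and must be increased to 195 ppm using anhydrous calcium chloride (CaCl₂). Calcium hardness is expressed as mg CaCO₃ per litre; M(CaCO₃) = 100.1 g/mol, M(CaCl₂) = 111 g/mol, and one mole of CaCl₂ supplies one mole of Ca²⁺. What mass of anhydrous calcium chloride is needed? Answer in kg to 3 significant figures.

Volume: 187,000 US gal × 3.785 L/gal = 707,795 L.
Hardness to add: (195 − 87) = 108 mg/L as CaCO₃ × 707,795 L = 76,440 g as CaCO₃.
Moles of Ca²⁺ (1 mol Ca²⁺ ≡ 1 mol CaCO₃): 76,440 / 100.1 g/mol = 763.7 mol.
Mass of CaCl₂: 763.7 × 111 = 84,770 g.

84.8 kg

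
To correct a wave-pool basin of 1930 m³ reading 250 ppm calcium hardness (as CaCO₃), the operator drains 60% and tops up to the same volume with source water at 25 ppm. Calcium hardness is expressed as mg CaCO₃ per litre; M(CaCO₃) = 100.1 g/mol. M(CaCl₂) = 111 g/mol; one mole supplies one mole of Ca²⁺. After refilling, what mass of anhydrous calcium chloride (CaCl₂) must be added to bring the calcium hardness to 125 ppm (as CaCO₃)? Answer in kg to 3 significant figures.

21.4 kg

Volume: 1930 m³ = 1,930,000 L.
After draining 60% and refilling: 250 × 0.40 + 25 × 0.60 = 115 ppm.
Deficit to target: 125 − 115 = 10 mg/L.
As CaCO₃: 10 mg/L × 1,930,000 L = 19,300 g; ÷ 100.1 = 192.8 mol Ca²⁺.
Mass: 192.8 × 111 = 21,400 g.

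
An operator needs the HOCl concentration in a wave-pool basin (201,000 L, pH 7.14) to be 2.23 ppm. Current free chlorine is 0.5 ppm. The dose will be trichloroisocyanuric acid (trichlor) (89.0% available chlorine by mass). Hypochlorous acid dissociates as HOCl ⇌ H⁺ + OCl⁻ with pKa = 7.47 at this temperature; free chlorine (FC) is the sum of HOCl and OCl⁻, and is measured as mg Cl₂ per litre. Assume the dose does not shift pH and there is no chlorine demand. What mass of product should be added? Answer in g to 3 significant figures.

626 g

[OCl⁻]/[HOCl] = 10^(pH − pKa) = 10^(7.14 − 7.47) = 0.4677; fraction as HOCl = 1/(1 + 0.4677) = 0.6813.
Free chlorine required for 2.23 ppm HOCl: 2.23 / 0.6813 = 3.273 ppm.
FC to add: 3.273 − 0.5 = 2.773 mg/L as Cl₂.
Cl₂ equivalent: 2.773 mg/L × 201,000 L = 557.4 g.
Product at 89.0% available Cl: 557.4 / 0.89 = 626.3 g.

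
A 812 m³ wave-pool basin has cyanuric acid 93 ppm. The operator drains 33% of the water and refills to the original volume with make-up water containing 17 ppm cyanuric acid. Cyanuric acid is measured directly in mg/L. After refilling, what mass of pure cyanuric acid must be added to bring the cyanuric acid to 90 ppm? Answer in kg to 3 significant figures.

Volume: 812 m³ = 812,000 L.
After draining 33% and refilling: 93 × 0.67 + 17 × 0.33 = 67.92 ppm.
Deficit to target: 90 − 67.92 = 22.08 mg/L.
Mass: 22.08 mg/L × 812,000 L = 17,930 g cyanuric acid.

17.9 kg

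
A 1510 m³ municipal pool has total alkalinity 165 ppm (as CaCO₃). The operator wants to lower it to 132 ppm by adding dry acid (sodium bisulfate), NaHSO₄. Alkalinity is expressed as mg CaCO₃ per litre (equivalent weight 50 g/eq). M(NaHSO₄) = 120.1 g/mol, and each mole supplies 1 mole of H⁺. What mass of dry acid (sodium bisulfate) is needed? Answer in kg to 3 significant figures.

Volume: 1510 m³ = 1,510,000 L.
Alkalinity to neutralize: (165 − 132) = 33 mg/L as CaCO₃ × 1,510,000 L = 49,830 g as CaCO₃.
Equivalents of H⁺ required: 49,830 ÷ 50 g/eq = 996.6 eq = 996.6 mol NaHSO₄.
Mass of NaHSO₄: 996.6 × 120.1 = 119,700 g.

120 kg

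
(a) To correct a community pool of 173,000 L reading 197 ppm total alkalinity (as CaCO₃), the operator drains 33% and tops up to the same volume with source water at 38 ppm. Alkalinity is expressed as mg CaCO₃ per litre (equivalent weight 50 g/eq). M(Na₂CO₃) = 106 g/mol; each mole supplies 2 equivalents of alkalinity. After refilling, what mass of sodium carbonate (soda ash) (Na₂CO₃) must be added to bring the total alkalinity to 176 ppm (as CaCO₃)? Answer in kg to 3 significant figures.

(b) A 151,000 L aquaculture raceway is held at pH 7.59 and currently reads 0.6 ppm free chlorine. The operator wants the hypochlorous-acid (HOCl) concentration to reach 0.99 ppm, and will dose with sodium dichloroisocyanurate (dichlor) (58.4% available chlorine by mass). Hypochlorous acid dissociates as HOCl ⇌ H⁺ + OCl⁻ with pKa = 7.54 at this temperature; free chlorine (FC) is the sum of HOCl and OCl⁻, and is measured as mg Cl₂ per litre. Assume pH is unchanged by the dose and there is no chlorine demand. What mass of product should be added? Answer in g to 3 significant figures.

(a) After draining 33% and refilling: 197 × 0.67 + 38 × 0.33 = 144.53 ppm.
(a) Deficit to target: 176 − 144.53 = 31.47 mg/L.
(a) As CaCO₃: 31.47 mg/L × 173,000 L = 5444 g; ÷ 50 g/eq ÷ 2 = 54.44 mol Na₂CO₃.
(a) Mass: 54.44 × 106 = 5771 g.

(b) [OCl⁻]/[HOCl] = 10^(pH − pKa) = 10^(7.59 − 7.54) = 1.122; fraction as HOCl = 1/(1 + 1.122) = 0.4712.
(b) Free chlorine required for 0.99 ppm HOCl: 0.99 / 0.4712 = 2.101 ppm.
(b) FC to add: 2.101 − 0.6 = 1.501 mg/L as Cl₂.
(b) Cl₂ equivalent: 1.501 mg/L × 151,000 L = 226.6 g.
(b) Product at 58.4% available Cl: 226.6 / 0.584 = 388 g.

(a) 5.77 kg; (b) 388 g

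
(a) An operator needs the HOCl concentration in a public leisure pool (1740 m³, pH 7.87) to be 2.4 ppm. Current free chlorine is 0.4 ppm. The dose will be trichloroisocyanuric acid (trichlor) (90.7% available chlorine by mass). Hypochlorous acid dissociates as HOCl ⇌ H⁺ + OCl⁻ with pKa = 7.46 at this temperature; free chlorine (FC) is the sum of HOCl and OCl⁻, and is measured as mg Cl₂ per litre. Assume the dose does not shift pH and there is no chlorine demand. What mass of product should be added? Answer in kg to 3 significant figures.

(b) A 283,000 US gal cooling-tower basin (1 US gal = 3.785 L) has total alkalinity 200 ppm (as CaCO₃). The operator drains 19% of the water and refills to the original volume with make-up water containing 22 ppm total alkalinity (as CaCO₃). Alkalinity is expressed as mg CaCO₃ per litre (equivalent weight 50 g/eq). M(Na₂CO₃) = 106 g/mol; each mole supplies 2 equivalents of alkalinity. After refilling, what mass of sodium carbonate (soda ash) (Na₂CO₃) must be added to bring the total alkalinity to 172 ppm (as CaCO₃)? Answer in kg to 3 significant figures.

(a) 15.7 kg; (b) 6.61 kg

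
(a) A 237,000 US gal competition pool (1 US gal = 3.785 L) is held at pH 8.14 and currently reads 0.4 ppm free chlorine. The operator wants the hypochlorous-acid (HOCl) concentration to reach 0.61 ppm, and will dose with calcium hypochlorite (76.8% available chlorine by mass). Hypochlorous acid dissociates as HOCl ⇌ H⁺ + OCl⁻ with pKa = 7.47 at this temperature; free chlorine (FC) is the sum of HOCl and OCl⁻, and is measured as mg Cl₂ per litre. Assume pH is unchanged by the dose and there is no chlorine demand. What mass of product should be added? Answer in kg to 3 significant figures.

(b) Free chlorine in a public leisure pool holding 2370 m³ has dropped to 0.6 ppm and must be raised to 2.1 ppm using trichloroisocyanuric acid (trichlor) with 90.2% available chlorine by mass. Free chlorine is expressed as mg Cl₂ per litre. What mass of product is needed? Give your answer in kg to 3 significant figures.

(a) 3.58 kg; (b) 3.94 kg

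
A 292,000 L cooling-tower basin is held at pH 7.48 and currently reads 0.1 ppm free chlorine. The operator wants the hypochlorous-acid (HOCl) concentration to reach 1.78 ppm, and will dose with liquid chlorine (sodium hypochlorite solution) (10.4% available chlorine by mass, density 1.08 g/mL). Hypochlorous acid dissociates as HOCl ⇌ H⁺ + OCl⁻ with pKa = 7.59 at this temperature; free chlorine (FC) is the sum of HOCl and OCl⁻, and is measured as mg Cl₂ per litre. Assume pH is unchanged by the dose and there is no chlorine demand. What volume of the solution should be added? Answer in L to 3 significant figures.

7.96 L

[OCl⁻]/[HOCl] = 10^(pH − pKa) = 10^(7.48 − 7.59) = 0.7762; fraction as HOCl = 1/(1 + 0.7762) = 0.563.
Free chlorine required for 1.78 ppm HOCl: 1.78 / 0.563 = 3.162 ppm.
FC to add: 3.162 − 0.1 = 3.062 mg/L as Cl₂.
Cl₂ equivalent: 3.062 mg/L × 292,000 L = 894 g.
Product at 10.4% available Cl: 894 / 0.104 = 8596 g.
Volume: 8596 g ÷ 1.08 g/mL = 7960 mL.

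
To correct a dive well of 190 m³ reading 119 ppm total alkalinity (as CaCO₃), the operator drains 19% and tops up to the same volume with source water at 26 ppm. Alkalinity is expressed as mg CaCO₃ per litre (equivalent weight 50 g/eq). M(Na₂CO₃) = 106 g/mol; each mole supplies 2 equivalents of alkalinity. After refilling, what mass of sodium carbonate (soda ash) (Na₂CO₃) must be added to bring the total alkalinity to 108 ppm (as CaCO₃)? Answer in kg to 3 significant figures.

1.34 kg

Volume: 190 m³ = 190,000 L.
After draining 19% and refilling: 119 × 0.81 + 26 × 0.19 = 101.33 ppm.
Deficit to target: 108 − 101.33 = 6.67 mg/L.
As CaCO₃: 6.67 mg/L × 190,000 L = 1267 g; ÷ 50 g/eq ÷ 2 = 12.67 mol Na₂CO₃.
Mass: 12.67 × 106 = 1343 g.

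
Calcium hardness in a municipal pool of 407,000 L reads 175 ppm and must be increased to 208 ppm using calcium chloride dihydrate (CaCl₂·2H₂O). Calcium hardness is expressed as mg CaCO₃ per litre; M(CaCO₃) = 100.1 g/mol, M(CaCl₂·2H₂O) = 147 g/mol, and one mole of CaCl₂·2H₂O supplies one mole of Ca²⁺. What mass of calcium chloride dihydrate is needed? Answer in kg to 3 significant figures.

19.7 kg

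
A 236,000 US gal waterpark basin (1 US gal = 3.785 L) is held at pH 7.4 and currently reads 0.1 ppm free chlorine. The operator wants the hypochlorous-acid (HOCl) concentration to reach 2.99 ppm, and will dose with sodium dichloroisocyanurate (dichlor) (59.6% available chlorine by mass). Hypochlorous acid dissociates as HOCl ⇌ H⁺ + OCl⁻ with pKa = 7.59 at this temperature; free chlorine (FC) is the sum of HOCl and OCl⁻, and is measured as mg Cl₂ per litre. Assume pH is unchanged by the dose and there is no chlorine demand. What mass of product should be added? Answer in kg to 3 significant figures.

Volume: 236,000 US gal × 3.785 L/gal = 893,260 L.
[OCl⁻]/[HOCl] = 10^(pH − pKa) = 10^(7.4 − 7.59) = 0.6457; fraction as HOCl = 1/(1 + 0.6457) = 0.6077.
Free chlorine required for 2.99 ppm HOCl: 2.99 / 0.6077 = 4.921 ppm.
FC to add: 4.921 − 0.1 = 4.821 mg/L as Cl₂.
Cl₂ equivalent: 4.821 mg/L × 893,260 L = 4306 g.
Product at 59.6% available Cl: 4306 / 0.596 = 7225 g.

7.22 kg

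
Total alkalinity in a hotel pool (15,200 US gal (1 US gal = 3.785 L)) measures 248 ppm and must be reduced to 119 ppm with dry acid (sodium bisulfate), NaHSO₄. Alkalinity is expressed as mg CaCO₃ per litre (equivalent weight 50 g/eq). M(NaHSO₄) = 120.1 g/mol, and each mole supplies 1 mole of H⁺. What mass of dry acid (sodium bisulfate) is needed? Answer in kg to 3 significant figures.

17.8 kg

Volume: 15,200 US gal × 3.785 L/gal = 57,532 L.
Alkalinity to neutralize: (248 − 119) = 129 mg/L as CaCO₃ × 57,532 L = 7422 g as CaCO₃.
Equivalents of H⁺ required: 7422 ÷ 50 g/eq = 148.4 eq = 148.4 mol NaHSO₄.
Mass of NaHSO₄: 148.4 × 120.1 = 17,830 g.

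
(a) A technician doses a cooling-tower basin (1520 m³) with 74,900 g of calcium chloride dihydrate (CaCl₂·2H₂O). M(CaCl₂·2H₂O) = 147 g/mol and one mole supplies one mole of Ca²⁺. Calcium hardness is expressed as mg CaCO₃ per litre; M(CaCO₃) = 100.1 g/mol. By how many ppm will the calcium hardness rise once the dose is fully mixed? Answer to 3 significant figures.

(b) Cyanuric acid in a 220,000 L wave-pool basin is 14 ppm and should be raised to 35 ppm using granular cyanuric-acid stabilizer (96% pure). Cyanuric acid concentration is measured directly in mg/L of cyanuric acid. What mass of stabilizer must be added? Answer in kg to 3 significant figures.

(a) Volume: 1520 m³ = 1,520,000 L.
(a) Moles of Ca²⁺: 74,900 g ÷ 147 g/mol = 509.5 mol.
(a) As CaCO₃: 509.5 mol × 100.1 g/mol = 51,000 g.
(a) Rise: 51,000 g / 1,520,000 L × 1000 = 33.55 mg/L.

(b) CYA to add: (35 − 14) = 21 mg/L × 220,000 L = 4620 g cyanuric acid.
(b) At 96% purity: 4620 / 0.96 = 4812 g product.

(a) 33.6 ppm; (b) 4.81 kg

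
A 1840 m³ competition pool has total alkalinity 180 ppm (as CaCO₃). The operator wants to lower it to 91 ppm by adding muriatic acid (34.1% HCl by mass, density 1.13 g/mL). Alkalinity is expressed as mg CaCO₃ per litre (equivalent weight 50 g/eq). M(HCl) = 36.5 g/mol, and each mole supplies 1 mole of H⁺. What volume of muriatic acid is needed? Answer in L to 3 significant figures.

Volume: 1840 m³ = 1,840,000 L.
Alkalinity to neutralize: (180 − 91) = 89 mg/L as CaCO₃ × 1,840,000 L = 163,800 g as CaCO₃.
Equivalents of H⁺ required: 163,800 ÷ 50 g/eq = 3275 eq = 3275 mol HCl.
Mass of HCl: 3275 × 36.5 = 119,500 g.
Mass of 34.1% solution: 119,500 / 0.341 = 350,600 g.
Volume: 350,600 g ÷ 1.13 g/mL = 310,200 mL.

310 L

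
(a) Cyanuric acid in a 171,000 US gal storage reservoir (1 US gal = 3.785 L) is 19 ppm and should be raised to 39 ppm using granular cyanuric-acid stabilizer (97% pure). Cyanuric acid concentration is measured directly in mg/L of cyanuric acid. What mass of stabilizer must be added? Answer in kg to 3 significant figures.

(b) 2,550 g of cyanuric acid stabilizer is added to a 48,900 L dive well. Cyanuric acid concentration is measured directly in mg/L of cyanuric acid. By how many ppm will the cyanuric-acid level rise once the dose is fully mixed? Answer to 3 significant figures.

(a) Volume: 171,000 US gal × 3.785 L/gal = 647,235 L.
(a) CYA to add: (39 − 19) = 20 mg/L × 647,235 L = 12,940 g cyanuric acid.
(a) At 97% purity: 12,940 / 0.97 = 13,350 g product.

(b) Rise: 2,550 g / 48,900 L × 1000 = 52.15 mg/L.

(a) 13.3 kg; (b) 52.1 ppm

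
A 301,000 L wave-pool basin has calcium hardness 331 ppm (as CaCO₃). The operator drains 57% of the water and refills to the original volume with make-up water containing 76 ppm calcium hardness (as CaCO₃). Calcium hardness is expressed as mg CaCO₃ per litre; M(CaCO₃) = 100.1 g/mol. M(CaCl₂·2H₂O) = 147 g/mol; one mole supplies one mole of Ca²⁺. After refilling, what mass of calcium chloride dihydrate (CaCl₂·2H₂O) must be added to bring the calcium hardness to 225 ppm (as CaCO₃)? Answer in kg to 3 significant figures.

After draining 57% and refilling: 331 × 0.43 + 76 × 0.57 = 185.65 ppm.
Deficit to target: 225 − 185.65 = 39.35 mg/L.
As CaCO₃: 39.35 mg/L × 301,000 L = 11,840 g; ÷ 100.1 = 118.3 mol Ca²⁺.
Mass: 118.3 × 147 = 17,390 g.

17.4 kg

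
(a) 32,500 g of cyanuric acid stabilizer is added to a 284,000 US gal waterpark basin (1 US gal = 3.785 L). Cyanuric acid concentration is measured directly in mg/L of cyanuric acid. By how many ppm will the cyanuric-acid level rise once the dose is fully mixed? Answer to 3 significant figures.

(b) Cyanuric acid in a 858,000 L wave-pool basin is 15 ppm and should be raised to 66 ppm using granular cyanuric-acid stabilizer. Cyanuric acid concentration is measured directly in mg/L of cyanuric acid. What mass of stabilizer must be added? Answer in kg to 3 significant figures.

(a) 30.2 ppm; (b) 43.8 kg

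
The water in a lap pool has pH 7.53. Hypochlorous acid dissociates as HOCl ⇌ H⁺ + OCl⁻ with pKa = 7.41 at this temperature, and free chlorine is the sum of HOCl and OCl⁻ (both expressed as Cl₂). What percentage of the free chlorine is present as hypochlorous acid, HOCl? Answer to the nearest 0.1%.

[OCl⁻]/[HOCl] = 10^(pH − pKa) = 10^(7.53 − 7.41) = 10^0.12 = 1.318.
Fraction as HOCl = 1 / (1 + 1.318) = 0.4314.

43.1%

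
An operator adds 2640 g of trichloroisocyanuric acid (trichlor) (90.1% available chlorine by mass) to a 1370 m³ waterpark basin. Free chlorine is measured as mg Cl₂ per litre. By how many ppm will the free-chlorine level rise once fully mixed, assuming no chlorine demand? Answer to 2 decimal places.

Volume: 1370 m³ = 1,370,000 L.
Available chlorine delivered: 2640 g × 0.901 = 2379 g as Cl₂.
Concentration rise: 2379 g / 1,370,000 L = 1.736 mg/L = 1.74 ppm.

1.74 ppm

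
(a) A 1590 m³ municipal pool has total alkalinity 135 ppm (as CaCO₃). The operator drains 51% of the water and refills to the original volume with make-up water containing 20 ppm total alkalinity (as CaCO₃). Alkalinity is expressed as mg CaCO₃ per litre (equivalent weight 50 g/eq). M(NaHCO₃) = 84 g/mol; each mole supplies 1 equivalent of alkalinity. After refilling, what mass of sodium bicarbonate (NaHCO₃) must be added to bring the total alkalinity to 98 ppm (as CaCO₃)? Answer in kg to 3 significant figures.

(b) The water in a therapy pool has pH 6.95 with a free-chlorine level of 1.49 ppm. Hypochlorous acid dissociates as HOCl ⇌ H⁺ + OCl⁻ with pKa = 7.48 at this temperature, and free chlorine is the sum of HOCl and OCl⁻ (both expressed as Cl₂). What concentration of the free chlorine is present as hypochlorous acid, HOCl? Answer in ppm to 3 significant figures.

(a) 57.8 kg; (b) 1.15 ppm

(a) Volume: 1590 m³ = 1,590,000 L.
(a) After draining 51% and refilling: 135 × 0.49 + 20 × 0.51 = 76.35 ppm.
(a) Deficit to target: 98 − 76.35 = 21.65 mg/L.
(a) As CaCO₃: 21.65 mg/L × 1,590,000 L = 34,420 g; ÷ 50 g/eq ÷ 1 = 688.5 mol NaHCO₃.
(a) Mass: 688.5 × 84 = 57,830 g.

(b) [OCl⁻]/[HOCl] = 10^(pH − pKa) = 10^(6.95 − 7.48) = 10^-0.53 = 0.2951.
(b) Fraction as HOCl = 1 / (1 + 0.2951) = 0.7721.
(b) HOCl = 0.7721 × 1.49 ppm = 1.15 ppm.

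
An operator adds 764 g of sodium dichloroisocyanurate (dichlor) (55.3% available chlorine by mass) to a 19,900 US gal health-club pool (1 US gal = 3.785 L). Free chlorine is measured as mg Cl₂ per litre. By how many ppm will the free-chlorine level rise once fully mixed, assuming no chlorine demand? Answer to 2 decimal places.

Volume: 19,900 US gal × 3.785 L/gal = 75,322 L.
Available chlorine delivered: 764 g × 0.553 = 422.5 g as Cl₂.
Concentration rise: 422.5 g / 75,322 L = 5.609 mg/L = 5.61 ppm.

5.61 ppm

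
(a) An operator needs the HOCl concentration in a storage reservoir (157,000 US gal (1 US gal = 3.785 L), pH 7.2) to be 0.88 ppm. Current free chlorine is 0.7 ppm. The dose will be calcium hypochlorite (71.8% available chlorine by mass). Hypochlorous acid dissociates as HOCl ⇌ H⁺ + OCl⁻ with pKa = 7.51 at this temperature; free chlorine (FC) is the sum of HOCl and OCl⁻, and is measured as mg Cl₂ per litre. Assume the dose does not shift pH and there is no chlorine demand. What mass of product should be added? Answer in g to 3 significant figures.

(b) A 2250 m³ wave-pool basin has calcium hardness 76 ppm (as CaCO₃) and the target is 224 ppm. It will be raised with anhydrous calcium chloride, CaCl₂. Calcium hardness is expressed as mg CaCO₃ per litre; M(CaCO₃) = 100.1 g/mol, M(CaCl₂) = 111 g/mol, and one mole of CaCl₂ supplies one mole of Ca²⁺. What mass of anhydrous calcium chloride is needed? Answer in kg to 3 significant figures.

(a) Volume: 157,000 US gal × 3.785 L/gal = 594,245 L.
(a) [OCl⁻]/[HOCl] = 10^(pH − pKa) = 10^(7.2 − 7.51) = 0.4898; fraction as HOCl = 1/(1 + 0.4898) = 0.6712.
(a) Free chlorine required for 0.88 ppm HOCl: 0.88 / 0.6712 = 1.311 ppm.
(a) FC to add: 1.311 − 0.7 = 0.611 mg/L as Cl₂.
(a) Cl₂ equivalent: 0.611 mg/L × 594,245 L = 363.1 g.
(a) Product at 71.8% available Cl: 363.1 / 0.718 = 505.7 g.

(b) Volume: 2250 m³ = 2,250,000 L.
(b) Hardness to add: (224 − 76) = 148 mg/L as CaCO₃ × 2,250,000 L = 333,000 g as CaCO₃.
(b) Moles of Ca²⁺ (1 mol Ca²⁺ ≡ 1 mol CaCO₃): 333,000 / 100.1 g/mol = 3327 mol.
(b) Mass of CaCl₂: 3327 × 111 = 369,300 g.

(a) 506 g; (b) 369 kg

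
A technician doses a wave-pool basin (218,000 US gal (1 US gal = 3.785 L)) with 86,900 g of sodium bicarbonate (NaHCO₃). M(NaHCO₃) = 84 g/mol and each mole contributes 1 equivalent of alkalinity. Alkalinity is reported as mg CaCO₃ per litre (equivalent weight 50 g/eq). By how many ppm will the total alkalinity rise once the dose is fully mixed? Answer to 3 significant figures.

Volume: 218,000 US gal × 3.785 L/gal = 825,130 L.
Moles of NaHCO₃: 86,900 g ÷ 84 g/mol = 1035 mol → 1035 eq of alkalinity.
As CaCO₃: 1035 eq × 50 g/eq = 51,730 g.
Rise: 51,730 g / 825,130 L × 1000 = 62.69 mg/L.

62.7 ppm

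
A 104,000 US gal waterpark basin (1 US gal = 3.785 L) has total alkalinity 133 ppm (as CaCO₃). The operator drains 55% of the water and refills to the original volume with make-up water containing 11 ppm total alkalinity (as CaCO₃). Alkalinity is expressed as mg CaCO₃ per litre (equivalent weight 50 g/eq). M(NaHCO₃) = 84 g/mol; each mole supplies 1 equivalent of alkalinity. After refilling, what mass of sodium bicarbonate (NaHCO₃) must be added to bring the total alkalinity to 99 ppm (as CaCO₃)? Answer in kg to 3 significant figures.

21.9 kg

Volume: 104,000 US gal × 3.785 L/gal = 393,640 L.
After draining 55% and refilling: 133 × 0.45 + 11 × 0.55 = 65.9 ppm.
Deficit to target: 99 − 65.9 = 33.1 mg/L.
As CaCO₃: 33.1 mg/L × 393,640 L = 13,030 g; ÷ 50 g/eq ÷ 1 = 260.6 mol NaHCO₃.
Mass: 260.6 × 84 = 21,890 g.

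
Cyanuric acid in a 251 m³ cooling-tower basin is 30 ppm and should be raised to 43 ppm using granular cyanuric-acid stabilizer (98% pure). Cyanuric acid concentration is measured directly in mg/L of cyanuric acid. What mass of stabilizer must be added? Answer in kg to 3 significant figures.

3.33 kg

Volume: 251 m³ = 251,000 L.
CYA to add: (43 − 30) = 13 mg/L × 251,000 L = 3263 g cyanuric acid.
At 98% purity: 3263 / 0.98 = 3330 g product.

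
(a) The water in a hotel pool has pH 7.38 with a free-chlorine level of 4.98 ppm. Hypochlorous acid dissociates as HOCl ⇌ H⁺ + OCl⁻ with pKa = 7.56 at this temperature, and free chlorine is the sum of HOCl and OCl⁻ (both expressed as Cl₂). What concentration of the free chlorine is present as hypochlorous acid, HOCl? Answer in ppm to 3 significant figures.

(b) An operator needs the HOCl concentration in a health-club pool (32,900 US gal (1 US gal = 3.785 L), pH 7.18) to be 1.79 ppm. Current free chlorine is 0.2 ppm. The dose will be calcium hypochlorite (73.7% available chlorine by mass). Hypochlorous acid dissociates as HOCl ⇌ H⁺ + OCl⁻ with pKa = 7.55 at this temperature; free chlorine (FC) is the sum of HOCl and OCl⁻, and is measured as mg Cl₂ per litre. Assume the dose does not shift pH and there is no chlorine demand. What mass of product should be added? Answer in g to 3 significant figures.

(a) [OCl⁻]/[HOCl] = 10^(pH − pKa) = 10^(7.38 − 7.56) = 10^-0.18 = 0.6607.
(a) Fraction as HOCl = 1 / (1 + 0.6607) = 0.6022.
(a) HOCl = 0.6022 × 4.98 ppm = 2.999 ppm.

(b) Volume: 32,900 US gal × 3.785 L/gal = 124,526 L.
(b) [OCl⁻]/[HOCl] = 10^(pH − pKa) = 10^(7.18 − 7.55) = 0.4266; fraction as HOCl = 1/(1 + 0.4266) = 0.701.
(b) Free chlorine required for 1.79 ppm HOCl: 1.79 / 0.701 = 2.554 ppm.
(b) FC to add: 2.554 − 0.2 = 2.354 mg/L as Cl₂.
(b) Cl₂ equivalent: 2.354 mg/L × 124,526 L = 293.1 g.
(b) Product at 73.7% available Cl: 293.1 / 0.737 = 397.7 g.

(a) 3.00 ppm; (b) 398 g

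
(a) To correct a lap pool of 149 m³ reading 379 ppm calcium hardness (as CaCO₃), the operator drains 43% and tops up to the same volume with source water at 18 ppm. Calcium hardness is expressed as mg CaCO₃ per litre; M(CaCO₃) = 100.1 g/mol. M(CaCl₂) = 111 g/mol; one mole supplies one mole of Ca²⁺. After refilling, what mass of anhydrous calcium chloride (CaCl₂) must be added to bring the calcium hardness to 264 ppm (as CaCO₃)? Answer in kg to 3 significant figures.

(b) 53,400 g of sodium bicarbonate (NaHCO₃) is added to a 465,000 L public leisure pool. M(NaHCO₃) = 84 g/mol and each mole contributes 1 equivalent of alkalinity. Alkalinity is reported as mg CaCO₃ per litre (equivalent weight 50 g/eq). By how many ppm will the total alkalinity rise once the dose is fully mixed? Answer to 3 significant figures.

(a) 6.65 kg; (b) 68.4 ppm

(a) Volume: 149 m³ = 149,000 L.
(a) After draining 43% and refilling: 379 × 0.57 + 18 × 0.43 = 223.77 ppm.
(a) Deficit to target: 264 − 223.77 = 40.23 mg/L.
(a) As CaCO₃: 40.23 mg/L × 149,000 L = 5994 g; ÷ 100.1 = 59.88 mol Ca²⁺.
(a) Mass: 59.88 × 111 = 6647 g.

(b) Moles of NaHCO₃: 53,400 g ÷ 84 g/mol = 635.7 mol → 635.7 eq of alkalinity.
(b) As CaCO₃: 635.7 eq × 50 g/eq = 31,790 g.
(b) Rise: 31,790 g / 465,000 L × 1000 = 68.36 mg/L.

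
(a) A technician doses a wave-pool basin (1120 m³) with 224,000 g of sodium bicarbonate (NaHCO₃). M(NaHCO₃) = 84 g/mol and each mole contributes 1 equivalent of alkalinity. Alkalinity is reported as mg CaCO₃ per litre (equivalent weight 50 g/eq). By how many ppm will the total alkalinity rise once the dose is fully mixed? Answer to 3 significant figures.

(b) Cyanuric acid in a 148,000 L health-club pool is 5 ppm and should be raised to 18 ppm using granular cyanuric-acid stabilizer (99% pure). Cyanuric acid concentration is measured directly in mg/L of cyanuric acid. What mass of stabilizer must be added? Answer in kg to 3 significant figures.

(a) Volume: 1120 m³ = 1,120,000 L.
(a) Moles of NaHCO₃: 224,000 g ÷ 84 g/mol = 2667 mol → 2667 eq of alkalinity.
(a) As CaCO₃: 2667 eq × 50 g/eq = 133,300 g.
(a) Rise: 133,300 g / 1,120,000 L × 1000 = 119 mg/L.

(b) CYA to add: (18 − 5) = 13 mg/L × 148,000 L = 1924 g cyanuric acid.
(b) At 99% purity: 1924 / 0.99 = 1943 g product.

(a) 119 ppm; (b) 1.94 kg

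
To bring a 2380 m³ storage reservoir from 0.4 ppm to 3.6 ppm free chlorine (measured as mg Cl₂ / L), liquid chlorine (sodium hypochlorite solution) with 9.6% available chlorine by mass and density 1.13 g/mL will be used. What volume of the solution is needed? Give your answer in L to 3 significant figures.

Volume: 2380 m³ = 2,380,000 L.
Chlorine deficit: 3.6 − 0.4 = 3.2 ppm = 3.2 mg/L as Cl₂.
Cl₂ equivalent needed: 3.2 mg/L × 2,380,000 L = 7,616,000 mg = 7616 g.
Product at 9.6% available chlorine: 7616 / 0.096 = 79,330 g.
Volume at density 1.13 g/mL: 79,330 g ÷ 1.13 g/mL = 70,210 mL.

70.2 L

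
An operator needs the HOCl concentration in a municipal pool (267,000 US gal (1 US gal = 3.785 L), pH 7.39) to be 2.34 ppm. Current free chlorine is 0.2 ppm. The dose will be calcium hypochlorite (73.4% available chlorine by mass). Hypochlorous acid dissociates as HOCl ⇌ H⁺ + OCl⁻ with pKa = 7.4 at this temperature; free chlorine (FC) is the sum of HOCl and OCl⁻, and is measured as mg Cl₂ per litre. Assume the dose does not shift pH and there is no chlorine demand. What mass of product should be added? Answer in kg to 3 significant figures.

Volume: 267,000 US gal × 3.785 L/gal = 1,010,595 L.
[OCl⁻]/[HOCl] = 10^(pH − pKa) = 10^(7.39 − 7.4) = 0.9772; fraction as HOCl = 1/(1 + 0.9772) = 0.5058.
Free chlorine required for 2.34 ppm HOCl: 2.34 / 0.5058 = 4.627 ppm.
FC to add: 4.627 − 0.2 = 4.427 mg/L as Cl₂.
Cl₂ equivalent: 4.427 mg/L × 1,010,595 L = 4474 g.
Product at 73.4% available Cl: 4474 / 0.734 = 6095 g.

6.09 kg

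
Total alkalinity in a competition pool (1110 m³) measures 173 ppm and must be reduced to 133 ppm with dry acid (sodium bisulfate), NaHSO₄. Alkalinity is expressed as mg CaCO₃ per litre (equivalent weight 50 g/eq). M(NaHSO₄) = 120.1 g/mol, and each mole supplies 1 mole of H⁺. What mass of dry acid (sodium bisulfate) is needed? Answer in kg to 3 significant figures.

Volume: 1110 m³ = 1,110,000 L.
Alkalinity to neutralize: (173 − 133) = 40 mg/L as CaCO₃ × 1,110,000 L = 44,400 g as CaCO₃.
Equivalents of H⁺ required: 44,400 ÷ 50 g/eq = 888 eq = 888 mol NaHSO₄.
Mass of NaHSO₄: 888 × 120.1 = 106,600 g.

107 kg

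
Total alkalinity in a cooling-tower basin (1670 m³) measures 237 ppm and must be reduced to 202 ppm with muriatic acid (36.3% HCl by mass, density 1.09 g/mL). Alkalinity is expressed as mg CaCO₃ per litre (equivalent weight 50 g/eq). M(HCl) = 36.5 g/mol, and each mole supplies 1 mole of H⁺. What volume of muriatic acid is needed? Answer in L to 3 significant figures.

108 L

Volume: 1670 m³ = 1,670,000 L.
Alkalinity to neutralize: (237 − 202) = 35 mg/L as CaCO₃ × 1,670,000 L = 58,450 g as CaCO₃.
Equivalents of H⁺ required: 58,450 ÷ 50 g/eq = 1169 eq = 1169 mol HCl.
Mass of HCl: 1169 × 36.5 = 42,670 g.
Mass of 36.3% solution: 42,670 / 0.363 = 117,500 g.
Volume: 117,500 g ÷ 1.09 g/mL = 107,800 mL.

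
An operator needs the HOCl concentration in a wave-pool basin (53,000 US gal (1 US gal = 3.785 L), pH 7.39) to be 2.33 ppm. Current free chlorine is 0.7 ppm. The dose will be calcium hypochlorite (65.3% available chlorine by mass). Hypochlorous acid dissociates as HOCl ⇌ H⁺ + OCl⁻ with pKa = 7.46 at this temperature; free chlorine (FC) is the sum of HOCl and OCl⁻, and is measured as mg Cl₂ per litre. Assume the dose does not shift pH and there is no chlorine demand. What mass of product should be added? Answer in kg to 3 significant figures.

1.11 kg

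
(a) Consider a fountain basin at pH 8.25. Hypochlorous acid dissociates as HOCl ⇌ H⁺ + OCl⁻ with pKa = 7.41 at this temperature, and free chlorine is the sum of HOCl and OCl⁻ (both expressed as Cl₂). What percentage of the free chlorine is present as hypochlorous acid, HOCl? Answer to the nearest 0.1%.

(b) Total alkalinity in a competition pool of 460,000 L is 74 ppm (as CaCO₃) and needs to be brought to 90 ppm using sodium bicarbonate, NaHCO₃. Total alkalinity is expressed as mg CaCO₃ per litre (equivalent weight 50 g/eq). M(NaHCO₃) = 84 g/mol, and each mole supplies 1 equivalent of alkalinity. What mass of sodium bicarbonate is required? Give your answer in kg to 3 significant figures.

(a) 12.6%; (b) 12.4 kg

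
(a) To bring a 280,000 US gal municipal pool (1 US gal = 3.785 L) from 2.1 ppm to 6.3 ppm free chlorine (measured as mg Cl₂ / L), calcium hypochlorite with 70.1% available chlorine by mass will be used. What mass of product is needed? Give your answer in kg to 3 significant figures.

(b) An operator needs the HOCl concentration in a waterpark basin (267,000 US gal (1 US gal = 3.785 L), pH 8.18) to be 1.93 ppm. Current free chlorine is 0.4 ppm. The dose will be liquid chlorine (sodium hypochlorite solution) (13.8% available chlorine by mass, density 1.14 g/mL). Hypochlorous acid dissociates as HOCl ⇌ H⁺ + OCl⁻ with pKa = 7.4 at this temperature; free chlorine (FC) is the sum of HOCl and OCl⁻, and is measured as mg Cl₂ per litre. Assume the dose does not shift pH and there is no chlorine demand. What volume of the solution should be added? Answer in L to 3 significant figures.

(a) Volume: 280,000 US gal × 3.785 L/gal = 1,059,800 L.
(a) Chlorine deficit: 6.3 − 2.1 = 4.2 ppm = 4.2 mg/L as Cl₂.
(a) Cl₂ equivalent needed: 4.2 mg/L × 1,059,800 L = 4,451,000 mg = 4451 g.
(a) Product at 70.1% available chlorine: 4451 / 0.701 = 6350 g.

(b) Volume: 267,000 US gal × 3.785 L/gal = 1,010,595 L.
(b) [OCl⁻]/[HOCl] = 10^(pH − pKa) = 10^(8.18 − 7.4) = 6.026; fraction as HOCl = 1/(1 + 6.026) = 0.1423.
(b) Free chlorine required for 1.93 ppm HOCl: 1.93 / 0.1423 = 13.56 ppm.
(b) FC to add: 13.56 − 0.4 = 13.16 mg/L as Cl₂.
(b) Cl₂ equivalent: 13.16 mg/L × 1,010,595 L = 13,300 g.
(b) Product at 13.8% available Cl: 13,300 / 0.138 = 96,370 g.
(b) Volume: 96,370 g ÷ 1.14 g/mL = 84,530 mL.

(a) 6.35 kg; (b) 84.5 L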